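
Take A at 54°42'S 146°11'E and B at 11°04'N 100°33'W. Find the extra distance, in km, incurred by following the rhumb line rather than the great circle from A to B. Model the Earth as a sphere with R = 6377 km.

542 km

Great circle: cos σ = sin φ₁ sin φ₂ + cos φ₁ cos φ₂ cos Δλ,  σ = 1.9613 rad → d_gc = 12507.3 km
Rhumb line: Δψ = +1.3395, q = Δφ/Δψ = 0.8569, d_rh = R√(Δφ²+q²Δλ²) = 13049.1 km
Excess = 13049.1 − 12507.3 = 541.8 ≈ 542 km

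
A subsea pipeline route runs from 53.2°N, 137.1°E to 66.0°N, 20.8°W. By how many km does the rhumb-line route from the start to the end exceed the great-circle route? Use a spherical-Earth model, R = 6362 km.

Great circle: cos σ = sin φ₁ sin φ₂ + cos φ₁ cos φ₂ cos Δλ,  σ = 1.0405 rad → d_gc = 6619.9 km
Rhumb line: Δψ = +0.4479, q = Δφ/Δψ = 0.4988, d_rh = R√(Δφ²+q²Δλ²) = 8859.7 km
Excess = 8859.7 − 6619.9 = 2239.8 ≈ 2240 km

2240 km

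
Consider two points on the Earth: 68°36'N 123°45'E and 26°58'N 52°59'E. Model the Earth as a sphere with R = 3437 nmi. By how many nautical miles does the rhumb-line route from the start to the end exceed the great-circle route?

Great circle: cos σ = sin φ₁ sin φ₂ + cos φ₁ cos φ₂ cos Δλ,  σ = 1.0130 rad → d_gc = 3481.6 nmi
Rhumb line: Δψ = -1.1772, q = Δφ/Δψ = 0.6173, d_rh = R√(Δφ²+q²Δλ²) = 3619.9 nmi
Excess = 3619.9 − 3481.6 = 138.3 ≈ 138 nmi

138 nmi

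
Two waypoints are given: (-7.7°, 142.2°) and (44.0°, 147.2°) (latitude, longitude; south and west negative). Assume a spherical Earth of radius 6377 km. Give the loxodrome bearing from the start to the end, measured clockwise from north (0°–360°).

Δψ = ln[tan(π/4+φ₂/2)/tan(π/4+φ₁/2)] = +0.9917
Δλ = +0.0873 rad (taken the short way round)
course = atan2(Δλ, Δψ) = 5.03°

5.0°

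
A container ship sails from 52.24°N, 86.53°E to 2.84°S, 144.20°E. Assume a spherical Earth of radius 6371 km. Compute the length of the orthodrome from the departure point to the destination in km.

8147 km

cos σ = sin φ₁ sin φ₂ + cos φ₁ cos φ₂ cos Δλ
      = sin(52.24°)sin(-2.84°) + cos(52.24°)cos(-2.84°)cos(57.67°) = 0.2879
σ = 73.267° → d = Rσ = 6371·1.27875 = 8147 km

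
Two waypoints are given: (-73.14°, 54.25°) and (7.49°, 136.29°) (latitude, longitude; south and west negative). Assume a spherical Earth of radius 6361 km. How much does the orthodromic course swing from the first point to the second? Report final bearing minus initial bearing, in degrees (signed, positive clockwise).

Initial bearing θ₁ = atan2(sin Δλ cos φ₂, cos φ₁ sin φ₂ − sin φ₁ cos φ₂ cos Δλ) = 80.22°
Final bearing θ₂ = (initial bearing from the destination back to the start) + 180° = 16.76°
Δθ = θ₂ − θ₁ = -63.5°

-63.5°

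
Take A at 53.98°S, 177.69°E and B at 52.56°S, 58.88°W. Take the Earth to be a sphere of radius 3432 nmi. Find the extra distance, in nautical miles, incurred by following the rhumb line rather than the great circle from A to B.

615 nmi

Great circle: cos σ = sin φ₁ sin φ₂ + cos φ₁ cos φ₂ cos Δλ,  σ = 1.1094 rad → d_gc = 3807.3 nmi
Rhumb line: Δψ = +0.0414, q = Δφ/Δψ = 0.5980, d_rh = R√(Δφ²+q²Δλ²) = 4421.9 nmi
Excess = 4421.9 − 3807.3 = 614.6 ≈ 615 nmi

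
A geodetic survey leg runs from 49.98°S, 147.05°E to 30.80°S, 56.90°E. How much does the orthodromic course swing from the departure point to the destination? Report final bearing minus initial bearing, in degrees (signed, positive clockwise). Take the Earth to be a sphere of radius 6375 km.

Initial bearing θ₁ = atan2(sin Δλ cos φ₂, cos φ₁ sin φ₂ − sin φ₁ cos φ₂ cos Δλ) = 248.93°
Final bearing θ₂ = (initial bearing from the destination back to the start) + 180° = 315.69°
Δθ = θ₂ − θ₁ = +66.8°

+66.8°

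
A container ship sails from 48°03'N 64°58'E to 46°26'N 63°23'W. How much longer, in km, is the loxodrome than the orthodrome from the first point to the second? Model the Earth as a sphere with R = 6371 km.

1312 km

Great circle: cos σ = sin φ₁ sin φ₂ + cos φ₁ cos φ₂ cos Δλ,  σ = 1.3150 rad → d_gc = 8377.8 km
Rhumb line: Δψ = -0.0416, q = Δφ/Δψ = 0.6788, d_rh = R√(Δφ²+q²Δλ²) = 9689.9 km
Excess = 9689.9 − 8377.8 = 1312.1 ≈ 1312 km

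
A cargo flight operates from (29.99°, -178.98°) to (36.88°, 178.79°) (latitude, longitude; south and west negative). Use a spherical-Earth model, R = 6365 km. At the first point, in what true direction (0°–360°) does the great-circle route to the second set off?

345.5°

N = sin Δλ·cos φ₂ = -0.0311;  D = cos φ₁ sin φ₂ − sin φ₁ cos φ₂ cos Δλ = +0.1203
initial course = atan2(N, D) = 345.49°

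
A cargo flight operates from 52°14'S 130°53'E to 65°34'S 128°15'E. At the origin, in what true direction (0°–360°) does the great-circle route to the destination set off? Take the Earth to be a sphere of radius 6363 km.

θ = atan2( sin Δλ·cos φ₂ ,  cos φ₁ sin φ₂ − sin φ₁ cos φ₂ cos Δλ )
  = atan2(-0.0190, -0.2310) = 184.70°

184.7°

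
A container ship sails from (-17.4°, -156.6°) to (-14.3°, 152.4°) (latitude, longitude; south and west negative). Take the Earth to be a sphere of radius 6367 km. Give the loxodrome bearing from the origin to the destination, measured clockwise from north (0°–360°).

273.6°

Meridional parts: M(φ₁)=-0.3085, M(φ₂)=-0.2522 → ΔM = +0.0563;  Δλ = -0.8901 rad
tan C = Δλ / ΔM = -15.8239 → C = 273.62°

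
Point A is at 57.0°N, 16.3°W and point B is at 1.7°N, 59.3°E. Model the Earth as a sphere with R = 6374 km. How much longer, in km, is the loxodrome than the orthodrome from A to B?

Great circle: cos σ = sin φ₁ sin φ₂ + cos φ₁ cos φ₂ cos Δλ,  σ = 1.4098 rad → d_gc = 8986.3 km
Rhumb line: Δψ = -1.1870, q = Δφ/Δψ = 0.8131, d_rh = R√(Δφ²+q²Δλ²) = 9198.5 km
Excess = 9198.5 − 8986.3 = 212.2 ≈ 212 km

212 km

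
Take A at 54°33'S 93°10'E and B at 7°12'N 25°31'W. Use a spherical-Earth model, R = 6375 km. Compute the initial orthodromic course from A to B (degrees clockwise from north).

250.1°

θ = atan2( sin Δλ·cos φ₂ ,  cos φ₁ sin φ₂ − sin φ₁ cos φ₂ cos Δλ )
  = atan2(-0.8704, -0.3152) = 250.09°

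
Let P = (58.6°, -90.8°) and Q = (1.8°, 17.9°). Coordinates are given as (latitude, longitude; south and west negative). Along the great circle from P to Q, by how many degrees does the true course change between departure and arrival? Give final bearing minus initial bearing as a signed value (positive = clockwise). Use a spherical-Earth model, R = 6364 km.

+77.1°

Initial bearing θ₁ = atan2(sin Δλ cos φ₂, cos φ₁ sin φ₂ − sin φ₁ cos φ₂ cos Δλ) = 72.98°
Final bearing θ₂ = (initial bearing from the destination back to the start) + 180° = 150.10°
Δθ = θ₂ − θ₁ = +77.1°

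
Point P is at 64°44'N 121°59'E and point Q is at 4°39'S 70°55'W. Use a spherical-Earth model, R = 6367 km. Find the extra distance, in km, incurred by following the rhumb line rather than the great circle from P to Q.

Great circle: cos σ = sin φ₁ sin φ₂ + cos φ₁ cos φ₂ cos Δλ,  σ = 2.0806 rad → d_gc = 13247.2 km
Rhumb line: Δψ = -1.5767, q = Δφ/Δψ = 0.7680, d_rh = R√(Δφ²+q²Δλ²) = 16212.1 km
Excess = 16212.1 − 13247.2 = 2964.9 ≈ 2965 km

2965 km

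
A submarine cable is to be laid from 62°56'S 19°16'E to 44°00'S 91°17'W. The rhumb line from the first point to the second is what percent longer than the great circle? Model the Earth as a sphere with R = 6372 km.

12.3%

Great circle: σ = 1.0429 rad → d_gc = Rσ = 6645.6 km
Rhumb: Δφ = +0.3304, Δλ = -1.9295, Δψ = +0.5673, q = Δφ/Δψ = 0.5825 → d_rh = R√(Δφ²+q²Δλ²) = 7464.3 km
Excess = (7464.3 − 6645.6) / 6645.6 = 818.7 / 6645.6 = 12.32% ≈ 12.3%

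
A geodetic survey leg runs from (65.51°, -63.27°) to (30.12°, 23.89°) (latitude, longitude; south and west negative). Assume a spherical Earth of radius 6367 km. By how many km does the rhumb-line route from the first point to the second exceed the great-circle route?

Great circle: cos σ = sin φ₁ sin φ₂ + cos φ₁ cos φ₂ cos Δλ,  σ = 1.0765 rad → d_gc = 6853.9 km
Rhumb line: Δψ = -0.9760, q = Δφ/Δψ = 0.6329, d_rh = R√(Δφ²+q²Δλ²) = 7282.8 km
Excess = 7282.8 − 6853.9 = 428.9 ≈ 429 km

429 km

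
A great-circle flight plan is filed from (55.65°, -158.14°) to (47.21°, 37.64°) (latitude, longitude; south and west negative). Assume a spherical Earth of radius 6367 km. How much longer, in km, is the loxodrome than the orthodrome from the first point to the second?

2896 km

Great circle: cos σ = sin φ₁ sin φ₂ + cos φ₁ cos φ₂ cos Δλ,  σ = 1.3315 rad → d_gc = 8477.7 km
Rhumb line: Δψ = -0.2372, q = Δφ/Δψ = 0.6211, d_rh = R√(Δφ²+q²Δλ²) = 11373.6 km
Excess = 11373.6 − 8477.7 = 2895.9 ≈ 2896 km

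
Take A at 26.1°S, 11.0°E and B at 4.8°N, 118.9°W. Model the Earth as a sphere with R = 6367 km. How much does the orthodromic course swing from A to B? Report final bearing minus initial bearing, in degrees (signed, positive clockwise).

+44.6°

At departure: θ₁ = atan2(sin Δλ cos φ₂, cos φ₁ sin φ₂ − sin φ₁ cos φ₂ cos Δλ) = 254.91°
At arrival: θ₂ = atan2(sin Δλ cos φ₁, −cos φ₂ sin φ₁ + sin φ₂ cos φ₁ cos Δλ) = 299.53°
Δθ = θ₂ − θ₁ = +44.6°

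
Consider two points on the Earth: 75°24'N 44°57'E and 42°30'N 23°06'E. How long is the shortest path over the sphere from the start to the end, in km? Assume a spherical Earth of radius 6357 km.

3804 km

Haversine: a = sin²(Δφ/2)+cos φ₁ cos φ₂ sin²(Δλ/2) = 0.08687;  σ = 2·atan2(√a,√(1−a))
σ = 34.283° → d = Rσ = 6357·0.59834 = 3804 km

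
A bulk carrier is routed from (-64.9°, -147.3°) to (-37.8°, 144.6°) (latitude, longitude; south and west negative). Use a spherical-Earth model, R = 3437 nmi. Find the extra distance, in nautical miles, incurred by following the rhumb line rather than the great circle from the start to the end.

Great circle: cos σ = sin φ₁ sin φ₂ + cos φ₁ cos φ₂ cos Δλ,  σ = 0.8230 rad → d_gc = 2828.54 nmi
Rhumb line: Δψ = +0.7888, q = Δφ/Δψ = 0.5996, d_rh = R√(Δφ²+q²Δλ²) = 2939.97 nmi
Excess = 2939.97 − 2828.54 = 111.43 ≈ 111 nmi

111 nmi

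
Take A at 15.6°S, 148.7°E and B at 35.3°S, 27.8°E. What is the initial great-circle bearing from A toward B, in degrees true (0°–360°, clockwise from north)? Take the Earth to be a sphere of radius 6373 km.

226.3°

θ = atan2( sin Δλ·cos φ₂ ,  cos φ₁ sin φ₂ − sin φ₁ cos φ₂ cos Δλ )
  = atan2(-0.7003, -0.6693) = 226.30°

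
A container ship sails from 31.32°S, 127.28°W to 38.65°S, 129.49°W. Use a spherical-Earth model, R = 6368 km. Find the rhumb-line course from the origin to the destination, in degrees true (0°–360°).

Δψ = ln[tan(π/4+φ₂/2)/tan(π/4+φ₁/2)] = -0.1564
Δλ = -0.0386 rad (taken the short way round)
course = atan2(Δλ, Δψ) = 193.86°

193.9°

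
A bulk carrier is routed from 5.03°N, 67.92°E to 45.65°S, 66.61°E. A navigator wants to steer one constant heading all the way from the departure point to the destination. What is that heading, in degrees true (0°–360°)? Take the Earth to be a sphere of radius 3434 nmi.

181.3°

Δψ = ln[tan(π/4+φ₂/2)/tan(π/4+φ₁/2)] = -0.9854
Δλ = -0.0229 rad (taken the short way round)
course = atan2(Δλ, Δψ) = 181.33°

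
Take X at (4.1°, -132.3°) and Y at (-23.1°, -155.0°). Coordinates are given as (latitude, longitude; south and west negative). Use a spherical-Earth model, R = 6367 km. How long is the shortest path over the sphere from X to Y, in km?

3898 km

cos σ = sin φ₁ sin φ₂ + cos φ₁ cos φ₂ cos Δλ
      = sin(4.10°)sin(-23.10°) + cos(4.10°)cos(-23.10°)cos(-22.70°) = 0.8183
σ = 35.080° → d = Rσ = 6367·0.61227 = 3898 km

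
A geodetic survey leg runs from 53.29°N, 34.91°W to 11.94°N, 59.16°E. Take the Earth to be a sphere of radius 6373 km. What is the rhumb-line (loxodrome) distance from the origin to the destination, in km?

Rhumb course C = atan2(Δλ, Δψ) with Δψ = ln[tan(π/4+φ₂/2)/tan(π/4+φ₁/2)] = -0.8934, Δλ = +1.6418 → C = 118.55°
d = R·|Δφ| / |cos C| = 6373·0.72169 / 0.47795 = 9623 km

9623 km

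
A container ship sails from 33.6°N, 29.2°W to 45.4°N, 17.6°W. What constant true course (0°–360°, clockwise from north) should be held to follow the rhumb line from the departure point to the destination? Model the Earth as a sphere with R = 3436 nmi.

Meridional parts: M(φ₁)=+0.6233, M(φ₂)=+0.8913 → ΔM = +0.2680;  Δλ = +0.2025 rad
tan C = Δλ / ΔM = +0.7554 → C = 37.07°

37.1°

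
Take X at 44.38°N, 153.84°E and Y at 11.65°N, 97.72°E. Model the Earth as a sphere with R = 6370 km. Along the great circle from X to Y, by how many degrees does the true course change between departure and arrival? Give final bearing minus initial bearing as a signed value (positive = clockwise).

-29.3°

At departure: θ₁ = atan2(sin Δλ cos φ₂, cos φ₁ sin φ₂ − sin φ₁ cos φ₂ cos Δλ) = 253.72°
At arrival: θ₂ = atan2(sin Δλ cos φ₁, −cos φ₂ sin φ₁ + sin φ₂ cos φ₁ cos Δλ) = 224.46°
Δθ = θ₂ − θ₁ = -29.3°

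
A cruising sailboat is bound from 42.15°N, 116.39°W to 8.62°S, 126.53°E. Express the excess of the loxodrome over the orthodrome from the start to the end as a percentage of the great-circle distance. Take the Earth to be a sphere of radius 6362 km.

Great circle: σ = 2.0200 rad → d_gc = Rσ = 12851.4 km
Rhumb: Δφ = -0.8861, Δλ = -2.0434, Δψ = -0.9637, q = Δφ/Δψ = 0.9195 → d_rh = R√(Δφ²+q²Δλ²) = 13216.0 km
Excess = (13216.0 − 12851.4) / 12851.4 = 364.6 / 12851.4 = 2.84% ≈ 2.8%

2.8%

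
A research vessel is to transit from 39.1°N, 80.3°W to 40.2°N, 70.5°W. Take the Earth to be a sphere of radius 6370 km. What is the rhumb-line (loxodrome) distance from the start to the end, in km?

848 km

Δψ = ln[tan(π/4+φ₂/2)/tan(π/4+φ₁/2)] = +0.0249;  Δφ = +0.0192 rad,  Δλ = +0.1710 rad
q = Δφ/Δψ = 0.7699
d = R·√(Δφ² + q²Δλ²) = 6370·0.13308 = 848 km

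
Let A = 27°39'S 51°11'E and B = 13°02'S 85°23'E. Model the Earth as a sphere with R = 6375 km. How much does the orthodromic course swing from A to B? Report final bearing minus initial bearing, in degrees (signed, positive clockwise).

At departure: θ₁ = atan2(sin Δλ cos φ₂, cos φ₁ sin φ₂ − sin φ₁ cos φ₂ cos Δλ) = 72.36°
At arrival: θ₂ = atan2(sin Δλ cos φ₁, −cos φ₂ sin φ₁ + sin φ₂ cos φ₁ cos Δλ) = 60.05°
Δθ = θ₂ − θ₁ = -12.3°

-12.3°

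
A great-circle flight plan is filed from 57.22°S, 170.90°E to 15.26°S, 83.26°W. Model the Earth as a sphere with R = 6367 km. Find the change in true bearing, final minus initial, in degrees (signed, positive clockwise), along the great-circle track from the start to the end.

-79.9°

At departure: θ₁ = atan2(sin Δλ cos φ₂, cos φ₁ sin φ₂ − sin φ₁ cos φ₂ cos Δλ) = 111.41°
At arrival: θ₂ = atan2(sin Δλ cos φ₁, −cos φ₂ sin φ₁ + sin φ₂ cos φ₁ cos Δλ) = 31.50°
Δθ = θ₂ − θ₁ = -79.9°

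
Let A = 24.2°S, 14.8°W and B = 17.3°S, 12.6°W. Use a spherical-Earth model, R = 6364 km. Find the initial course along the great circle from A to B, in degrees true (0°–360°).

N = sin Δλ·cos φ₂ = +0.0367;  D = cos φ₁ sin φ₂ − sin φ₁ cos φ₂ cos Δλ = +0.1198
initial course = atan2(N, D) = 17.00°

17.0°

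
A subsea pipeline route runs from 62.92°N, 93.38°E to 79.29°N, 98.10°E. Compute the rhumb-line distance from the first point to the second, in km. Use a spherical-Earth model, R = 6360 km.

Rhumb course C = atan2(Δλ, Δψ) with Δψ = ln[tan(π/4+φ₂/2)/tan(π/4+φ₁/2)] = +0.9436, Δλ = +0.0824 → C = 4.99°
d = R·|Δφ| / |cos C| = 6360·0.28571 / 0.99621 = 1824 km

1824 km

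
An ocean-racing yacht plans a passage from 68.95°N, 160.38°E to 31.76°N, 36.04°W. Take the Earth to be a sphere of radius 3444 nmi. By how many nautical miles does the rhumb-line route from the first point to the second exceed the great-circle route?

1505 nmi

Great circle: cos σ = sin φ₁ sin φ₂ + cos φ₁ cos φ₂ cos Δλ,  σ = 1.3712 rad → d_gc = 4722.3 nmi
Rhumb line: Δψ = -1.0980, q = Δφ/Δψ = 0.5911, d_rh = R√(Δφ²+q²Δλ²) = 6227.5 nmi
Excess = 6227.5 − 4722.3 = 1505.2 ≈ 1505 nmi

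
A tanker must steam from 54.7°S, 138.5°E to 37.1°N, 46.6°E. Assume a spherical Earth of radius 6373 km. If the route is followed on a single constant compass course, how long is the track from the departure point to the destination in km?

Δψ = ln[tan(π/4+φ₂/2)/tan(π/4+φ₁/2)] = +1.8433;  Δφ = +1.6022 rad,  Δλ = -1.6040 rad
q = Δφ/Δψ = 0.8692
d = R·√(Δφ² + q²Δλ²) = 6373·2.12386 = 13535 km

13535 km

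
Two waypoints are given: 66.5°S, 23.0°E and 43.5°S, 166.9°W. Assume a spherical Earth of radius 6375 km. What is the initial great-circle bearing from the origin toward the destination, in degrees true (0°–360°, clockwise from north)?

N = sin Δλ·cos φ₂ = +0.1247;  D = cos φ₁ sin φ₂ − sin φ₁ cos φ₂ cos Δλ = -0.9298
initial course = atan2(N, D) = 172.36°

172.4°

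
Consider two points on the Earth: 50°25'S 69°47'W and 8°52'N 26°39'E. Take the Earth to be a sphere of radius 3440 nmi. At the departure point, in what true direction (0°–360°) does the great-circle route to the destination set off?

89.2°

N = sin Δλ·cos φ₂ = +0.9818;  D = cos φ₁ sin φ₂ − sin φ₁ cos φ₂ cos Δλ = +0.0129
initial course = atan2(N, D) = 89.25°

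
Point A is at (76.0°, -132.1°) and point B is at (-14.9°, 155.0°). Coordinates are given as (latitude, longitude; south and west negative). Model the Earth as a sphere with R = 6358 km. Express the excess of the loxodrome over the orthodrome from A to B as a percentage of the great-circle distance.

Great circle: σ = 1.7525 rad → d_gc = Rσ = 11142.7 km
Rhumb: Δφ = -1.5865, Δλ = -1.2723, Δψ = -2.3604, q = Δφ/Δψ = 0.6721 → d_rh = R√(Δφ²+q²Δλ²) = 11459.2 km
Excess = (11459.2 − 11142.7) / 11142.7 = 316.5 / 11142.7 = 2.84% ≈ 2.8%

2.8%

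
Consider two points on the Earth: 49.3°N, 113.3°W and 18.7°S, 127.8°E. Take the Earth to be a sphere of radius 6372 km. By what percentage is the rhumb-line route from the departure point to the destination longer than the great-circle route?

3.0%

Great circle: σ = 2.1431 rad → d_gc = Rσ = 13655.9 km
Rhumb: Δφ = -1.1868, Δλ = -2.0752, Δψ = -1.3241, q = Δφ/Δψ = 0.8963 → d_rh = R√(Δφ²+q²Δλ²) = 14059.1 km
Excess = (14059.1 − 13655.9) / 13655.9 = 403.2 / 13655.9 = 2.953% ≈ 3.0%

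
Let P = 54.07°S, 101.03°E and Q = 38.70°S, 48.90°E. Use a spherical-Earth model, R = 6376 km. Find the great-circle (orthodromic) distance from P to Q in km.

4235 km

Haversine: a = sin²(Δφ/2)+cos φ₁ cos φ₂ sin²(Δλ/2) = 0.10630;  σ = 2·atan2(√a,√(1−a))
σ = 38.056° → d = Rσ = 6376·0.66421 = 4235 km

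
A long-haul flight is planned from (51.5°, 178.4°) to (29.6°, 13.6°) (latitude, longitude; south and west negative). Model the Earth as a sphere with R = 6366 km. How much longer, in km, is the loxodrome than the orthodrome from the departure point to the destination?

3049 km

Great circle: cos σ = sin φ₁ sin φ₂ + cos φ₁ cos φ₂ cos Δλ,  σ = 1.7070 rad → d_gc = 10866.7 km
Rhumb line: Δψ = -0.5108, q = Δφ/Δψ = 0.7483, d_rh = R√(Δφ²+q²Δλ²) = 13915.9 km
Excess = 13915.9 − 10866.7 = 3049.2 ≈ 3049 km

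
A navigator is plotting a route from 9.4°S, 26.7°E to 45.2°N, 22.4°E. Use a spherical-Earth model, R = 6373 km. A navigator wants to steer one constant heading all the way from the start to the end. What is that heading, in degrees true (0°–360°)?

Meridional parts: M(φ₁)=-0.1648, M(φ₂)=+0.8863 → ΔM = +1.0511;  Δλ = -0.0750 rad
tan C = Δλ / ΔM = -0.0714 → C = 355.92°

355.9°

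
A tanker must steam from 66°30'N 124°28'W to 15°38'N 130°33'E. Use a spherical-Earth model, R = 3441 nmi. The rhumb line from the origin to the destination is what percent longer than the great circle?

Great circle: σ = 1.4224 rad → d_gc = Rσ = 4894.5 nmi
Rhumb: Δφ = -0.8878, Δλ = -1.8323, Δψ = -1.2939, q = Δφ/Δψ = 0.6861 → d_rh = R√(Δφ²+q²Δλ²) = 5295.9 nmi
Excess = (5295.9 − 4894.5) / 4894.5 = 401.4 / 4894.5 = 8.20% ≈ 8.2%

8.2%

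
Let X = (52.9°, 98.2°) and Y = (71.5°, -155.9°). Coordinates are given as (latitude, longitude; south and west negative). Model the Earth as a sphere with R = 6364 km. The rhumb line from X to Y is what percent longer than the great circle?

12.8%

Great circle: σ = 0.7899 rad → d_gc = Rσ = 5026.8 km
Rhumb: Δφ = +0.3246, Δλ = +1.8483, Δψ = +0.7229, q = Δφ/Δψ = 0.4491 → d_rh = R√(Δφ²+q²Δλ²) = 5671.7 km
Excess = (5671.7 − 5026.8) / 5026.8 = 644.9 / 5026.8 = 12.83% ≈ 12.8%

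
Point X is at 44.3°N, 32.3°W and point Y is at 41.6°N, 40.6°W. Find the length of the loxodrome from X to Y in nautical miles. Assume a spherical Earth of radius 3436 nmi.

Rhumb course C = atan2(Δλ, Δψ) with Δψ = ln[tan(π/4+φ₂/2)/tan(π/4+φ₁/2)] = -0.0644, Δλ = -0.1449 → C = 246.03°
d = R·|Δφ| / |cos C| = 3436·0.04712 / 0.40621 = 399 nmi

399 nmi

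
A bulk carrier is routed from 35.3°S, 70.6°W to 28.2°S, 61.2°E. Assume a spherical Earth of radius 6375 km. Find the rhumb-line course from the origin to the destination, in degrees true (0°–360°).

86.4°

Δψ = ln[tan(π/4+φ₂/2)/tan(π/4+φ₁/2)] = +0.1459
Δλ = +2.3003 rad (taken the short way round)
course = atan2(Δλ, Δψ) = 86.37°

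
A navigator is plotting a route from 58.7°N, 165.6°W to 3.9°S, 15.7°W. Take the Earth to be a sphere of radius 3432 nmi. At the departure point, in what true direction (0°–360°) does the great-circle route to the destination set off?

35.5°

θ = atan2( sin Δλ·cos φ₂ ,  cos φ₁ sin φ₂ − sin φ₁ cos φ₂ cos Δλ )
  = atan2(+0.5003, +0.7022) = 35.47°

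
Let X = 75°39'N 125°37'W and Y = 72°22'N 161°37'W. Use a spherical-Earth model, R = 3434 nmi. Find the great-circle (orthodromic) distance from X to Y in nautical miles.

cos σ = sin φ₁ sin φ₂ + cos φ₁ cos φ₂ cos Δλ
      = sin(75.65°)sin(72.37°) + cos(75.65°)cos(72.37°)cos(-36.00°) = 0.9840
σ = 10.257° → d = Rσ = 3434·0.17901 = 615 nmi

615 nmi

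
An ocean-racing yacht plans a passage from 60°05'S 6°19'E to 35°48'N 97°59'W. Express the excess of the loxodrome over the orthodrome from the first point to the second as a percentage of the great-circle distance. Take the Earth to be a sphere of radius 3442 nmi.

2.0%

Great circle: σ = 2.2230 rad → d_gc = Rσ = 7651.5 nmi
Rhumb: Δφ = +1.6735, Δλ = -1.8204, Δψ = +1.9898, q = Δφ/Δψ = 0.8410 → d_rh = R√(Δφ²+q²Δλ²) = 7806.9 nmi
Excess = (7806.9 − 7651.5) / 7651.5 = 155.4 / 7651.5 = 2.03% ≈ 2.0%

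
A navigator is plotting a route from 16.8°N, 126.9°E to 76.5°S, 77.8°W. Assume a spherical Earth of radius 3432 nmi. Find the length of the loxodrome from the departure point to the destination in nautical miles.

Δψ = ln[tan(π/4+φ₂/2)/tan(π/4+φ₁/2)] = -2.4316;  Δφ = -1.6284 rad,  Δλ = +2.7105 rad
q = Δφ/Δψ = 0.6697
d = R·√(Δφ² + q²Δλ²) = 3432·2.43857 = 8369 nmi

8369 nmi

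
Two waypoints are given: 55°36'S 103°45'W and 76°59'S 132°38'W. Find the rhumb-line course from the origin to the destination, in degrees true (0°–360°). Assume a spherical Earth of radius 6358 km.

206.8°

Δψ = ln[tan(π/4+φ₂/2)/tan(π/4+φ₁/2)] = -0.9982
Δλ = -0.5041 rad (taken the short way round)
course = atan2(Δλ, Δψ) = 206.79°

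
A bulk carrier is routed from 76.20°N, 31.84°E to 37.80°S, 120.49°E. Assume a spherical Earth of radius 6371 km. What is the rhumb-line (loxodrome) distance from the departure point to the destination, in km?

14452 km

Rhumb course C = atan2(Δλ, Δψ) with Δψ = ln[tan(π/4+φ₂/2)/tan(π/4+φ₁/2)] = -2.8254, Δλ = +1.5472 → C = 151.29°
d = R·|Δφ| / |cos C| = 6371·1.98968 / 0.87710 = 14452 km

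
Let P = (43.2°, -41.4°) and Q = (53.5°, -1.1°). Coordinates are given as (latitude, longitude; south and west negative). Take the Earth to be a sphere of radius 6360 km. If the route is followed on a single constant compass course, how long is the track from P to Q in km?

Rhumb course C = atan2(Δλ, Δψ) with Δψ = ln[tan(π/4+φ₂/2)/tan(π/4+φ₁/2)] = +0.2718, Δλ = +0.7034 → C = 68.87°
d = R·|Δφ| / |cos C| = 6360·0.17977 / 0.36045 = 3172 km

3172 km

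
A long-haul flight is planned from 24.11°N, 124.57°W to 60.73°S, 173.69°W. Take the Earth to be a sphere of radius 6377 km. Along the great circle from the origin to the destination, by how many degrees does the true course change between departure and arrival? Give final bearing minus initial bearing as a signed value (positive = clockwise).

+22.0°

At departure: θ₁ = atan2(sin Δλ cos φ₂, cos φ₁ sin φ₂ − sin φ₁ cos φ₂ cos Δλ) = 201.74°
At arrival: θ₂ = atan2(sin Δλ cos φ₁, −cos φ₂ sin φ₁ + sin φ₂ cos φ₁ cos Δλ) = 223.75°
Δθ = θ₂ − θ₁ = +22.0°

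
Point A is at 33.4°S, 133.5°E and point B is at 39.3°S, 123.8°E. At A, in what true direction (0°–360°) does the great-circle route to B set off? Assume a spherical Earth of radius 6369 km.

230.1°

θ = atan2( sin Δλ·cos φ₂ ,  cos φ₁ sin φ₂ − sin φ₁ cos φ₂ cos Δλ )
  = atan2(-0.1304, -0.1089) = 230.13°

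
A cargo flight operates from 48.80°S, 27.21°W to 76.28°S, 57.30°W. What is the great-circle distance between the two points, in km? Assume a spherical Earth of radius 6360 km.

Haversine: a = sin²(Δφ/2)+cos φ₁ cos φ₂ sin²(Δλ/2) = 0.06694;  σ = 2·atan2(√a,√(1−a))
σ = 29.989° → d = Rσ = 6360·0.52341 = 3329 km

3329 km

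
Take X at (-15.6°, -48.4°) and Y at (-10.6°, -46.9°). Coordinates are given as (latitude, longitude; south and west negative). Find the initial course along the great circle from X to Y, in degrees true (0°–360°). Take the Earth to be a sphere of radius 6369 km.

16.5°

θ = atan2( sin Δλ·cos φ₂ ,  cos φ₁ sin φ₂ − sin φ₁ cos φ₂ cos Δλ )
  = atan2(+0.0257, +0.0871) = 16.46°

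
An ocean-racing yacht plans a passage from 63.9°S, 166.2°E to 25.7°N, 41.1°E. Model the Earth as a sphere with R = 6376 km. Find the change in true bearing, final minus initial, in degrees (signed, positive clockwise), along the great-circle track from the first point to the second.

+83.2°

Initial bearing θ₁ = atan2(sin Δλ cos φ₂, cos φ₁ sin φ₂ − sin φ₁ cos φ₂ cos Δλ) = 249.58°
Final bearing θ₂ = (initial bearing from the destination back to the start) + 180° = 332.77°
Δθ = θ₂ − θ₁ = +83.2°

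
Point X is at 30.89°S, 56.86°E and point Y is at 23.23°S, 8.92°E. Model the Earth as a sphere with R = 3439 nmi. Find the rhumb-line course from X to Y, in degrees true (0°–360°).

Δψ = ln[tan(π/4+φ₂/2)/tan(π/4+φ₁/2)] = +0.1503
Δλ = -0.8367 rad (taken the short way round)
course = atan2(Δλ, Δψ) = 280.18°

280.2°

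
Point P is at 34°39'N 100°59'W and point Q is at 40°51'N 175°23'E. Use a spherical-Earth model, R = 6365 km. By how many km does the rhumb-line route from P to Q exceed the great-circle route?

279 km

Great circle: cos σ = sin φ₁ sin φ₂ + cos φ₁ cos φ₂ cos Δλ,  σ = 1.1142 rad → d_gc = 7091.9 km
Rhumb line: Δψ = +0.1370, q = Δφ/Δψ = 0.7898, d_rh = R√(Δφ²+q²Δλ²) = 7370.5 km
Excess = 7370.5 − 7091.9 = 278.6 ≈ 279 km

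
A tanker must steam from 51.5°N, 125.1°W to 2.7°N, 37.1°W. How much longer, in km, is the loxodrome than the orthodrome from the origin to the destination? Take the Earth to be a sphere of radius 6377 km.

Great circle: cos σ = sin φ₁ sin φ₂ + cos φ₁ cos φ₂ cos Δλ,  σ = 1.5122 rad → d_gc = 9643.3 km
Rhumb line: Δψ = -1.0049, q = Δφ/Δψ = 0.8475, d_rh = R√(Δφ²+q²Δλ²) = 9920.2 km
Excess = 9920.2 − 9643.3 = 276.9 ≈ 277 km

277 km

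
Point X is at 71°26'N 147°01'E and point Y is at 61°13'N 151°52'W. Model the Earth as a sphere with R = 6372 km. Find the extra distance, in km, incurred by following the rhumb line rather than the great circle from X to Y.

116 km

Great circle: cos σ = sin φ₁ sin φ₂ + cos φ₁ cos φ₂ cos Δλ,  σ = 0.4397 rad → d_gc = 2801.7 km
Rhumb line: Δψ = -0.4510, q = Δφ/Δψ = 0.3954, d_rh = R√(Δφ²+q²Δλ²) = 2917.8 km
Excess = 2917.8 − 2801.7 = 116.1 ≈ 116 km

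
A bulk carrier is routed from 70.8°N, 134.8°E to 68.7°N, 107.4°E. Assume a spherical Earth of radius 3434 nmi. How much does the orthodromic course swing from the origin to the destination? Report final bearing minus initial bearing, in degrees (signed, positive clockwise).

Initial bearing θ₁ = atan2(sin Δλ cos φ₂, cos φ₁ sin φ₂ − sin φ₁ cos φ₂ cos Δλ) = 270.63°
Final bearing θ₂ = (initial bearing from the destination back to the start) + 180° = 244.86°
Δθ = θ₂ − θ₁ = -25.8°

-25.8°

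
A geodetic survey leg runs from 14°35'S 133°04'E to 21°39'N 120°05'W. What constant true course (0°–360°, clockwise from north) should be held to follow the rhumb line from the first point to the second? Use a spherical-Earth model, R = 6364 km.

70.9°

Δψ = ln[tan(π/4+φ₂/2)/tan(π/4+φ₁/2)] = +0.6445
Δλ = +1.8649 rad (taken the short way round)
course = atan2(Δλ, Δψ) = 70.93°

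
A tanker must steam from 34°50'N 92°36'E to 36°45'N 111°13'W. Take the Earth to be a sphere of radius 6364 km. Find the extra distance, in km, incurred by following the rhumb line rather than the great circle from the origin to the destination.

2402 km

Great circle: cos σ = sin φ₁ sin φ₂ + cos φ₁ cos φ₂ cos Δλ,  σ = 1.8337 rad → d_gc = 11669.9 km
Rhumb line: Δψ = +0.0412, q = Δφ/Δψ = 0.8111, d_rh = R√(Δφ²+q²Δλ²) = 14071.9 km
Excess = 14071.9 − 11669.9 = 2402.0 ≈ 2402 km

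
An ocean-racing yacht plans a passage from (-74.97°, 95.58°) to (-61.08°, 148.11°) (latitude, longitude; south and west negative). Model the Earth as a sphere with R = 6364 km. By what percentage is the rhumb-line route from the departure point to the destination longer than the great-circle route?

Great circle: σ = 0.3985 rad → d_gc = Rσ = 2536.1 km
Rhumb: Δφ = +0.2424, Δλ = +0.9168, Δψ = +0.6703, q = Δφ/Δψ = 0.3617 → d_rh = R√(Δφ²+q²Δλ²) = 2614.1 km
Excess = (2614.1 − 2536.1) / 2536.1 = 78.0 / 2536.1 = 3.08% ≈ 3.1%

3.1%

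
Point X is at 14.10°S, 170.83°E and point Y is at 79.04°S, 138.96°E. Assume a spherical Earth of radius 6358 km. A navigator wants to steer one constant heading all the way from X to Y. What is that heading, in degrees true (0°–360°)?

Δψ = ln[tan(π/4+φ₂/2)/tan(π/4+φ₁/2)] = -2.0955
Δλ = -0.5562 rad (taken the short way round)
course = atan2(Δλ, Δψ) = 194.87°

194.9°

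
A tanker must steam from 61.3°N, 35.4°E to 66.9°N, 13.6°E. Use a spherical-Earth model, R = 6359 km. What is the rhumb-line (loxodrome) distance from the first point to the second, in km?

Δψ = ln[tan(π/4+φ₂/2)/tan(π/4+φ₁/2)] = +0.2246;  Δφ = +0.0977 rad,  Δλ = -0.3805 rad
q = Δφ/Δψ = 0.4351
d = R·√(Δφ² + q²Δλ²) = 6359·0.19226 = 1223 km

1223 km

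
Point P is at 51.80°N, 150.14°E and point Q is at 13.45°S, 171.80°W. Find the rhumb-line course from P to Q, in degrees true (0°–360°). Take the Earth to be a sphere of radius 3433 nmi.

Δψ = ln[tan(π/4+φ₂/2)/tan(π/4+φ₁/2)] = -1.2974
Δλ = +0.6643 rad (taken the short way round)
course = atan2(Δλ, Δψ) = 152.89°

152.9°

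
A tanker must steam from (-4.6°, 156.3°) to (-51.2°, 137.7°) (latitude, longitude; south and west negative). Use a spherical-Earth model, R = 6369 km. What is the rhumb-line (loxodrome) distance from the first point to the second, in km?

5466 km

Δψ = ln[tan(π/4+φ₂/2)/tan(π/4+φ₁/2)] = -0.9633;  Δφ = -0.8133 rad,  Δλ = -0.3246 rad
q = Δφ/Δψ = 0.8443
d = R·√(Δφ² + q²Δλ²) = 6369·0.85826 = 5466 km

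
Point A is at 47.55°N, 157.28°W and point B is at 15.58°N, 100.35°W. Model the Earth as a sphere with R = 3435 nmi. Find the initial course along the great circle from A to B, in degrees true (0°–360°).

θ = atan2( sin Δλ·cos φ₂ ,  cos φ₁ sin φ₂ − sin φ₁ cos φ₂ cos Δλ )
  = atan2(+0.8072, -0.2066) = 104.35°

104.4°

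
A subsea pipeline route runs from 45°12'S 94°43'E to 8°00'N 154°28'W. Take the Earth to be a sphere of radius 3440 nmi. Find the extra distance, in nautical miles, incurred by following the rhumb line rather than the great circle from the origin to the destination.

Great circle: cos σ = sin φ₁ sin φ₂ + cos φ₁ cos φ₂ cos Δλ,  σ = 1.9249 rad → d_gc = 6621.6 nmi
Rhumb line: Δψ = +1.0264, q = Δφ/Δψ = 0.9046, d_rh = R√(Δφ²+q²Δλ²) = 6813.9 nmi
Excess = 6813.9 − 6621.6 = 192.3 ≈ 192 nmi

192 nmi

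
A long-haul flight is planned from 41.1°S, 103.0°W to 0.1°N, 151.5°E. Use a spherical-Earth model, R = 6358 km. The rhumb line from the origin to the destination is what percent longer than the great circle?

2.8%

Great circle: σ = 1.7747 rad → d_gc = Rσ = 11283.8 km
Rhumb: Δφ = +0.7191, Δλ = -1.8413, Δψ = +0.7899, q = Δφ/Δψ = 0.9103 → d_rh = R√(Δφ²+q²Δλ²) = 11596.4 km
Excess = (11596.4 − 11283.8) / 11283.8 = 312.6 / 11283.8 = 2.77% ≈ 2.8%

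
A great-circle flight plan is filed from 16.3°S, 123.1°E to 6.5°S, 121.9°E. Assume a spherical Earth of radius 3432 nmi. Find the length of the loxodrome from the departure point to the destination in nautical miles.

591 nmi

Rhumb course C = atan2(Δλ, Δψ) with Δψ = ln[tan(π/4+φ₂/2)/tan(π/4+φ₁/2)] = +0.1747, Δλ = -0.0209 → C = 353.16°
d = R·|Δφ| / |cos C| = 3432·0.17104 / 0.99289 = 591 nmi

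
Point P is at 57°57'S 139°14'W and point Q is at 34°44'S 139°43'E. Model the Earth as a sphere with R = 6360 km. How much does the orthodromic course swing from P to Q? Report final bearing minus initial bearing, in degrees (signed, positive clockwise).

At departure: θ₁ = atan2(sin Δλ cos φ₂, cos φ₁ sin φ₂ − sin φ₁ cos φ₂ cos Δλ) = 256.56°
At arrival: θ₂ = atan2(sin Δλ cos φ₁, −cos φ₂ sin φ₁ + sin φ₂ cos φ₁ cos Δλ) = 321.09°
Δθ = θ₂ − θ₁ = +64.5°

+64.5°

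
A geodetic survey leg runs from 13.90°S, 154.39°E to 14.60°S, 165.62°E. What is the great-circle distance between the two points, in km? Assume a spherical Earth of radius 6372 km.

1213 km

Haversine: a = sin²(Δφ/2)+cos φ₁ cos φ₂ sin²(Δλ/2) = 0.00903;  σ = 2·atan2(√a,√(1−a))
σ = 10.906° → d = Rσ = 6372·0.19034 = 1213 km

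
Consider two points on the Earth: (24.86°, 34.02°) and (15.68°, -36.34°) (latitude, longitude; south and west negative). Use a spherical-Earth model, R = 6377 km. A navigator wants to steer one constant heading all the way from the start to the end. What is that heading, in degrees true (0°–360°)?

262.1°

Δψ = ln[tan(π/4+φ₂/2)/tan(π/4+φ₁/2)] = -0.1710
Δλ = -1.2280 rad (taken the short way round)
course = atan2(Δλ, Δψ) = 262.07°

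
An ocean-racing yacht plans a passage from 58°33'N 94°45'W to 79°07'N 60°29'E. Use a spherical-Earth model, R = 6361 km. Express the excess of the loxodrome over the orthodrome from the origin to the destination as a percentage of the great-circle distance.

Great circle: σ = 0.7253 rad → d_gc = Rσ = 4613.6 km
Rhumb: Δφ = +0.3590, Δλ = +2.7093, Δψ = +1.0837, q = Δφ/Δψ = 0.3312 → d_rh = R√(Δφ²+q²Δλ²) = 6148.1 km
Excess = (6148.1 − 4613.6) / 4613.6 = 1534.5 / 4613.6 = 33.26% ≈ 33.3%

33.3%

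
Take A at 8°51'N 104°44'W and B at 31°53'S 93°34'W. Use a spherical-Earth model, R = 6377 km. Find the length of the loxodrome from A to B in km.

4687 km

Δψ = ln[tan(π/4+φ₂/2)/tan(π/4+φ₁/2)] = -0.7427;  Δφ = -0.7109 rad,  Δλ = +0.1949 rad
q = Δφ/Δψ = 0.9572
d = R·√(Δφ² + q²Δλ²) = 6377·0.73500 = 4687 km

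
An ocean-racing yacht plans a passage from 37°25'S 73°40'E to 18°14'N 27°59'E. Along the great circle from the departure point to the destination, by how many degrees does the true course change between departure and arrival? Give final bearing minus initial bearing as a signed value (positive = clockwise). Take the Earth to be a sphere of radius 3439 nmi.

At departure: θ₁ = atan2(sin Δλ cos φ₂, cos φ₁ sin φ₂ − sin φ₁ cos φ₂ cos Δλ) = 313.80°
At arrival: θ₂ = atan2(sin Δλ cos φ₁, −cos φ₂ sin φ₁ + sin φ₂ cos φ₁ cos Δλ) = 322.88°
Δθ = θ₂ − θ₁ = +9.1°

+9.1°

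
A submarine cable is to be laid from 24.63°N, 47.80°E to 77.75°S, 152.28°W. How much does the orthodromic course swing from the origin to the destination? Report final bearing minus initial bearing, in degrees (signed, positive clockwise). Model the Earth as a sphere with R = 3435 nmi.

-152.1°

Initial bearing θ₁ = atan2(sin Δλ cos φ₂, cos φ₁ sin φ₂ − sin φ₁ cos φ₂ cos Δλ) = 174.83°
Final bearing θ₂ = (initial bearing from the destination back to the start) + 180° = 22.71°
Δθ = θ₂ − θ₁ = -152.1°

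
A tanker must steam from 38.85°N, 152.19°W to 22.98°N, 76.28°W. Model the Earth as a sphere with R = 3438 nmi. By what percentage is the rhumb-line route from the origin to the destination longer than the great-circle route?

2.3%

Great circle: σ = 1.1380 rad → d_gc = Rσ = 3912.3 nmi
Rhumb: Δφ = -0.2770, Δλ = +1.3249, Δψ = -0.3246, q = Δφ/Δψ = 0.8532 → d_rh = R√(Δφ²+q²Δλ²) = 4001.2 nmi
Excess = (4001.2 − 3912.3) / 3912.3 = 88.9 / 3912.3 = 2.27% ≈ 2.3%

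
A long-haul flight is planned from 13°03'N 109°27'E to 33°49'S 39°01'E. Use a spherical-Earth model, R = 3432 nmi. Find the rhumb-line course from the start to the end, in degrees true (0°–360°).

235.1°

Meridional parts: M(φ₁)=+0.2298, M(φ₂)=-0.6278 → ΔM = -0.8576;  Δλ = -1.2293 rad
tan C = Δλ / ΔM = +1.4335 → C = 235.10°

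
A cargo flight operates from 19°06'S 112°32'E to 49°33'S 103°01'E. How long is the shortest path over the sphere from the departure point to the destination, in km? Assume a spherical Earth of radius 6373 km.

3492 km

Haversine: a = sin²(Δφ/2)+cos φ₁ cos φ₂ sin²(Δλ/2) = 0.07318;  σ = 2·atan2(√a,√(1−a))
σ = 31.391° → d = Rσ = 6373·0.54787 = 3492 km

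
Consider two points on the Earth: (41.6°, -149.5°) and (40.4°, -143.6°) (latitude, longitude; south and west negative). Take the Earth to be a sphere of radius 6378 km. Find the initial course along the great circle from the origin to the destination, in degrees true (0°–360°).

N = sin Δλ·cos φ₂ = +0.0783;  D = cos φ₁ sin φ₂ − sin φ₁ cos φ₂ cos Δλ = -0.0183
initial course = atan2(N, D) = 103.13°

103.1°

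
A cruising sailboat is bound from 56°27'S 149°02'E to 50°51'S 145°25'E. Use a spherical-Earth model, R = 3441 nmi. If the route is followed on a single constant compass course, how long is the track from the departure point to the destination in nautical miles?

360 nmi

Rhumb course C = atan2(Δλ, Δψ) with Δψ = ln[tan(π/4+φ₂/2)/tan(π/4+φ₁/2)] = +0.1652, Δλ = -0.0631 → C = 339.09°
d = R·|Δφ| / |cos C| = 3441·0.09774 / 0.93414 = 360 nmi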